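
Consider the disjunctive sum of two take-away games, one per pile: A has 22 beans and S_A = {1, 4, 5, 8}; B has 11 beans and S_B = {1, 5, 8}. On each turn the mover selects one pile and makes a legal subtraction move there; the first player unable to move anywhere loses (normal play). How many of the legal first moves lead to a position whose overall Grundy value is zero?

2

Pile A, S = {1, 4, 5, 8}:
n :  0  1  2  3  4  5  6  7  8  9 10 11 12 13 14 15 16 17 18 19 20 21 22
G :  0  1  0  1  2  3  2  3  4  0  1  0  1  2  3  2  3  4  0  1  0  1  2
G_A(22) = 2.
Pile B, S = {1, 5, 8}:
n :  0  1  2  3  4  5  6  7  8  9 10 11
G :  0  1  0  1  0  1  0  1  2  3  2  3
G_B(11) = 3.
Combined Grundy value = 2 ⊕ 3 = 1.
A winning move leaves total XOR = 0, i.e. changes one component's Grundy value g to g ⊕ X where X is the current total.
Pile A: need g' = 2⊕1 = 3. Options: 22−1→G=1, 22−4→G=0, 22−5→G=4, 22−8→G=3. Hits: 1.
Pile B: need g' = 3⊕1 = 2. Options: 11−1→G=2, 11−5→G=0, 11−8→G=1. Hits: 1.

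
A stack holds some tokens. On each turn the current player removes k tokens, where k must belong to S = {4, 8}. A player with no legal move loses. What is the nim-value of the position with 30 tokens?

G(0) = 0
G(1) = mex{} = 0
G(2) = mex{} = 0
G(3) = mex{} = 0
G(4) = mex{0} = 1
G(5) = mex{0} = 1
G(6) = mex{0} = 1
G(7) = mex{0} = 1
G(8) = mex{1,0} = 2
G(9) = mex{1,0} = 2
G(10) = mex{1,0} = 2
G(11) = mex{1,0} = 2
G(12) = mex{2,1} = 0
G(13) = mex{2,1} = 0
G(14) = mex{2,1} = 0
G(15) = mex{2,1} = 0
G(16) = mex{0,2} = 1
G(17) = mex{0,2} = 1
G(18) = mex{0,2} = 1
G(19) = mex{0,2} = 1
G(20) = mex{1,0} = 2
G(21) = mex{1,0} = 2
G(22) = mex{1,0} = 2
G(23) = mex{1,0} = 2
G(24) = mex{2,1} = 0
G(25) = mex{2,1} = 0
G(26) = mex{2,1} = 0
G(27) = mex{2,1} = 0
G(28) = mex{0,2} = 1
G(29) = mex{0,2} = 1
G(30) = mex{0,2} = 1

1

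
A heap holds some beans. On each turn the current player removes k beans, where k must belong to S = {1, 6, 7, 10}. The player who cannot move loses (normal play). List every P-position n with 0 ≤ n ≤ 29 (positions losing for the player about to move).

G(0) = 0
G(1) = mex{0} = 1
G(2) = mex{1} = 0
G(3) = mex{0} = 1
G(4) = mex{1} = 0
G(5) = mex{0} = 1
G(6) = mex{1,0} = 2
G(7) = mex{2,1,0} = 3
G(8) = mex{3,0,1} = 2
G(9) = mex{2,1,0} = 3
G(10) = mex{3,0,1,0} = 2
G(11) = mex{2,1,0,1} = 3
G(12) = mex{3,2,1,0} = 4
G(13) = mex{4,3,2,1} = 0
G(14) = mex{0,2,3,0} = 1
G(15) = mex{1,3,2,1} = 0
G(16) = mex{0,2,3,2} = 1
G(17) = mex{1,3,2,3} = 0
G(18) = mex{0,4,3,2} = 1
G(19) = mex{1,0,4,3} = 2
G(20) = mex{2,1,0,2} = 3
G(21) = mex{3,0,1,3} = 2
G(22) = mex{2,1,0,4} = 3
G(23) = mex{3,0,1,0} = 2
G(24) = mex{2,1,0,1} = 3
G(25) = mex{3,2,1,0} = 4
G(26) = mex{4,3,2,1} = 0
G(27) = mex{0,2,3,0} = 1
G(28) = mex{1,3,2,1} = 0
G(29) = mex{0,2,3,2} = 1
P-positions are exactly the n with G(n) = 0.

0, 2, 4, 13, 15, 17, 26, 28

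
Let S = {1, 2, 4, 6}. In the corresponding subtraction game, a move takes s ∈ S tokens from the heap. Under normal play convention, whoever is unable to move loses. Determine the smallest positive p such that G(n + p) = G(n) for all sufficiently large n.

G(0) = 0
G(1) = mex{0} = 1
G(2) = mex{1,0} = 2
G(3) = mex{2,1} = 0
G(4) = mex{0,2,0} = 1
G(5) = mex{1,0,1} = 2
G(6) = mex{2,1,2,0} = 3
G(7) = mex{3,2,0,1} = 4
G(8) = mex{4,3,1,2} = 0
G(9) = mex{0,4,2,0} = 1
G(10) = mex{1,0,3,1} = 2
G(11) = mex{2,1,4,2} = 0
G(12) = mex{0,2,0,3} = 1
G(13) = mex{1,0,1,4} = 2
G(14) = mex{2,1,2,0} = 3
G(15) = mex{3,2,0,1} = 4
G(16) = mex{4,3,1,2} = 0
G(17) = mex{0,4,2,0} = 1
G(n+8) = G(n) holds for n = 0,…,5 (a full window of length max(S) = 6), so the sequence is purely periodic with period 8.

8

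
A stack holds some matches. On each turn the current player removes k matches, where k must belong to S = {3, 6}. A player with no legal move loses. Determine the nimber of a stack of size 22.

1

G(0) = 0
G(1) = mex{} = 0
G(2) = mex{} = 0
G(3) = mex{0} = 1
G(4) = mex{0} = 1
G(5) = mex{0} = 1
G(6) = mex{1,0} = 2
G(7) = mex{1,0} = 2
G(8) = mex{1,0} = 2
G(9) = mex{2,1} = 0
G(10) = mex{2,1} = 0
G(11) = mex{2,1} = 0
G(12) = mex{0,2} = 1
G(13) = mex{0,2} = 1
G(14) = mex{0,2} = 1
G(15) = mex{1,0} = 2
G(16) = mex{1,0} = 2
G(17) = mex{1,0} = 2
G(18) = mex{2,1} = 0
G(19) = mex{2,1} = 0
G(20) = mex{2,1} = 0
G(21) = mex{0,2} = 1
G(22) = mex{0,2} = 1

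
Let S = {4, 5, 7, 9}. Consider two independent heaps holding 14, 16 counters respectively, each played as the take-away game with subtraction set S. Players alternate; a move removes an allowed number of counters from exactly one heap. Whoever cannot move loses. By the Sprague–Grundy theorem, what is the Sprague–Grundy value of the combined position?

All heaps use S = {4, 5, 7, 9}:
G(0) = 0
G(1) = mex{} = 0
G(2) = mex{} = 0
G(3) = mex{} = 0
G(4) = mex{0} = 1
G(5) = mex{0,0} = 1
G(6) = mex{0,0} = 1
G(7) = mex{0,0,0} = 1
G(8) = mex{1,0,0} = 2
G(9) = mex{1,1,0,0} = 2
G(10) = mex{1,1,0,0} = 2
G(11) = mex{1,1,1,0} = 2
G(12) = mex{2,1,1,0} = 3
G(13) = mex{2,2,1,1} = 0
G(14) = mex{2,2,1,1} = 0
G(15) = mex{2,2,2,1} = 0
G(16) = mex{3,2,2,1} = 0
Heap A: G(14) = 0.
Heap B: G(16) = 0.
Combined Grundy value = 0 ⊕ 0 = 0.

0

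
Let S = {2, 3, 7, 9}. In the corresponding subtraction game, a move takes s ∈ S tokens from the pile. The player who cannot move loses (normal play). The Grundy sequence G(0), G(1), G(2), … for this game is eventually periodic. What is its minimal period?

n :  0  1  2  3  4  5  6  7  8  9 10 11 12 13 14 15 16 17 18 19 20 21 22 23 24 25 26 27 28 29 30 31 32 33
G :  0  0  1  1  2  0  0  1  1  2  2  0  3  1  2  2  0  0  1  1  2  0  0  1  1  2  2  0  3  1  2  2  0  0
G(n+16) = G(n) holds for n = 0,…,8 (a full window of length max(S) = 9), so the sequence is purely periodic with period 16.

16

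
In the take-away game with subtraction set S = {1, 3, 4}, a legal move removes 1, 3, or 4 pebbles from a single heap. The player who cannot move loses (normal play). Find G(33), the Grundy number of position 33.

n :  0  1  2  3  4  5  6  7  8  9 10 11 12 13 14 15 16 17 18 19 20 21 22 23 24 25 26 27 28 29 30 31 32 33
G :  0  1  0  1  2  3  2  0  1  0  1  2  3  2  0  1  0  1  2  3  2  0  1  0  1  2  3  2  0  1  0  1  2  3

3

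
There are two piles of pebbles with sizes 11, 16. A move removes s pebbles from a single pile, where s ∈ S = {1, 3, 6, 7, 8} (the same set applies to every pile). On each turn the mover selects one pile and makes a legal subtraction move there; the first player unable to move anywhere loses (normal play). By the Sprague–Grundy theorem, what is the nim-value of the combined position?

2

All piles use S = {1, 3, 6, 7, 8}:
n :  0  1  2  3  4  5  6  7  8  9 10 11 12 13 14 15 16
G :  0  1  0  1  0  1  2  3  2  3  2  3  4  0  1  0  1
Pile A: G(11) = 3.
Pile B: G(16) = 1.
Combined Grundy value = 3 ⊕ 1 = 2.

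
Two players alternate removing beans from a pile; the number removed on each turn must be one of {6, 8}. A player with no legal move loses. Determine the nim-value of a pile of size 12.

n :  0  1  2  3  4  5  6  7  8  9 10 11 12
G :  0  0  0  0  0  0  1  1  1  1  1  1  2

2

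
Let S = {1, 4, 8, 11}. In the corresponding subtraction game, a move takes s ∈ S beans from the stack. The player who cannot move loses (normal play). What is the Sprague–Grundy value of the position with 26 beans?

G(0) = 0
G(1) = mex{0} = 1
G(2) = mex{1} = 0
G(3) = mex{0} = 1
G(4) = mex{1,0} = 2
G(5) = mex{2,1} = 0
G(6) = mex{0,0} = 1
G(7) = mex{1,1} = 0
G(8) = mex{0,2,0} = 1
G(9) = mex{1,0,1} = 2
G(10) = mex{2,1,0} = 3
G(11) = mex{3,0,1,0} = 2
G(12) = mex{2,1,2,1} = 0
G(13) = mex{0,2,0,0} = 1
G(14) = mex{1,3,1,1} = 0
G(15) = mex{0,2,0,2} = 1
G(16) = mex{1,0,1,0} = 2
G(17) = mex{2,1,2,1} = 0
G(18) = mex{0,0,3,0} = 1
G(19) = mex{1,1,2,1} = 0
G(20) = mex{0,2,0,2} = 1
G(21) = mex{1,0,1,3} = 2
G(22) = mex{2,1,0,2} = 3
G(23) = mex{3,0,1,0} = 2
G(24) = mex{2,1,2,1} = 0
G(25) = mex{0,2,0,0} = 1
G(26) = mex{1,3,1,1} = 0

0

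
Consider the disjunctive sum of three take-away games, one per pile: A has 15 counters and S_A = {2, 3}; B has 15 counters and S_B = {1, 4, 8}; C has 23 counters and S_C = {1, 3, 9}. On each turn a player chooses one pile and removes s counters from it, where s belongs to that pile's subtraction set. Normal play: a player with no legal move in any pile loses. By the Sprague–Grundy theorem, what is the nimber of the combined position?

Pile A, S = {2, 3}:
G(0) = 0
G(1) = mex{} = 0
G(2) = mex{0} = 1
G(3) = mex{0,0} = 1
G(4) = mex{1,0} = 2
G(5) = mex{1,1} = 0
G(6) = mex{2,1} = 0
G(7) = mex{0,2} = 1
G(8) = mex{0,0} = 1
G(9) = mex{1,0} = 2
G(10) = mex{1,1} = 0
G(11) = mex{2,1} = 0
G(12) = mex{0,2} = 1
G(13) = mex{0,0} = 1
G(14) = mex{1,0} = 2
G(15) = mex{1,1} = 0
G_A(15) = 0.
Pile B, S = {1, 4, 8}:
n :  0  1  2  3  4  5  6  7  8  9 10 11 12 13 14 15
G :  0  1  0  1  2  0  1  0  1  2  3  2  0  1  0  1
G_B(15) = 1.
Pile C, S = {1, 3, 9}:
n :  0  1  2  3  4  5  6  7  8  9 10 11 12 13 14 15 16 17 18 19 20 21 22 23
G :  0  1  0  1  0  1  0  1  0  1  0  1  0  1  0  1  0  1  0  1  0  1  0  1
G_C(23) = 1.
Combined Grundy value = 0 ⊕ 1 ⊕ 1 = 0.

0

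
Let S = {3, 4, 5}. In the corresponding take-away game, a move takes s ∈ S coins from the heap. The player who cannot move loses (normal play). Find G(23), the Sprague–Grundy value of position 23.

n :  0  1  2  3  4  5  6  7  8  9 10 11 12 13 14 15 16 17 18 19 20 21 22 23
G :  0  0  0  1  1  1  2  2  0  0  0  1  1  1  2  2  0  0  0  1  1  1  2  2

2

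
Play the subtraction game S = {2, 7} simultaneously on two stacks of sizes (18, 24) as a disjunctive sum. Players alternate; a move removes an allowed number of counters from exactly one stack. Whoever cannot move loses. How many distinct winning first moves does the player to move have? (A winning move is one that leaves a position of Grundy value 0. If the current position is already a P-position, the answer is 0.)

3

All stacks use S = {2, 7}:
n :  0  1  2  3  4  5  6  7  8  9 10 11 12 13 14 15 16 17 18 19 20 21 22 23 24
G :  0  0  1  1  0  0  1  1  2  0  0  1  1  0  0  1  1  2  0  0  1  1  0  0  1
Stack A: G(18) = 0.
Stack B: G(24) = 1.
Combined Grundy value = 0 ⊕ 1 = 1.
A winning move leaves total XOR = 0, i.e. changes one component's Grundy value g to g ⊕ X where X is the current total.
Stack A: need g' = 0⊕1 = 1. Options: 18−2→G=1, 18−7→G=1. Hits: 2.
Stack B: need g' = 1⊕1 = 0. Options: 24−2→G=0, 24−7→G=2. Hits: 1.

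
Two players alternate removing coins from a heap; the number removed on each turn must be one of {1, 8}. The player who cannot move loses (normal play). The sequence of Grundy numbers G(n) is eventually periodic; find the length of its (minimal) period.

9

G(0) = 0
G(1) = mex{0} = 1
G(2) = mex{1} = 0
G(3) = mex{0} = 1
G(4) = mex{1} = 0
G(5) = mex{0} = 1
G(6) = mex{1} = 0
G(7) = mex{0} = 1
G(8) = mex{1,0} = 2
G(9) = mex{2,1} = 0
G(10) = mex{0,0} = 1
G(11) = mex{1,1} = 0
G(12) = mex{0,0} = 1
G(13) = mex{1,1} = 0
G(14) = mex{0,0} = 1
G(15) = mex{1,1} = 0
G(16) = mex{0,2} = 1
G(17) = mex{1,0} = 2
G(18) = mex{2,1} = 0
G(19) = mex{0,0} = 1
G(n+9) = G(n) holds for n = 0,…,7 (a full window of length max(S) = 8), so the sequence is purely periodic with period 9.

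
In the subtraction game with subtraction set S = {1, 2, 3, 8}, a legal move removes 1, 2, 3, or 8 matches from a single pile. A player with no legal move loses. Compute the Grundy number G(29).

2

G(0) = 0
G(1) = mex{0} = 1
G(2) = mex{1,0} = 2
G(3) = mex{2,1,0} = 3
G(4) = mex{3,2,1} = 0
G(5) = mex{0,3,2} = 1
G(6) = mex{1,0,3} = 2
G(7) = mex{2,1,0} = 3
G(8) = mex{3,2,1,0} = 4
G(9) = mex{4,3,2,1} = 0
G(10) = mex{0,4,3,2} = 1
G(11) = mex{1,0,4,3} = 2
G(12) = mex{2,1,0,0} = 3
G(13) = mex{3,2,1,1} = 0
G(14) = mex{0,3,2,2} = 1
G(15) = mex{1,0,3,3} = 2
G(16) = mex{2,1,0,4} = 3
G(17) = mex{3,2,1,0} = 4
G(18) = mex{4,3,2,1} = 0
G(19) = mex{0,4,3,2} = 1
G(20) = mex{1,0,4,3} = 2
G(21) = mex{2,1,0,0} = 3
G(22) = mex{3,2,1,1} = 0
G(23) = mex{0,3,2,2} = 1
G(24) = mex{1,0,3,3} = 2
G(25) = mex{2,1,0,4} = 3
G(26) = mex{3,2,1,0} = 4
G(27) = mex{4,3,2,1} = 0
G(28) = mex{0,4,3,2} = 1
G(29) = mex{1,0,4,3} = 2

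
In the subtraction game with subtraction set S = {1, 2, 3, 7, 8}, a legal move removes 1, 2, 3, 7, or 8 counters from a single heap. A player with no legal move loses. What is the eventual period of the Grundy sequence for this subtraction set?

n :  0  1  2  3  4  5  6  7  8  9 10 11 12 13 14 15 16 17 18 19
G :  0  1  2  3  0  1  2  3  4  0  1  2  3  0  1  2  3  4  0  1
G(n+9) = G(n) holds for n = 0,…,7 (a full window of length max(S) = 8), so the sequence is purely periodic with period 9.

9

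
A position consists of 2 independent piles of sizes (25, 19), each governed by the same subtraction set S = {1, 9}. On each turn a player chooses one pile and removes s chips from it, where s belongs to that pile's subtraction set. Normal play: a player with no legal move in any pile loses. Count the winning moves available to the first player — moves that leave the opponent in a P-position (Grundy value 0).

All piles use S = {1, 9}:
G(0) = 0
G(1) = mex{0} = 1
G(2) = mex{1} = 0
G(3) = mex{0} = 1
G(4) = mex{1} = 0
G(5) = mex{0} = 1
G(6) = mex{1} = 0
G(7) = mex{0} = 1
G(8) = mex{1} = 0
G(9) = mex{0,0} = 1
G(10) = mex{1,1} = 0
G(11) = mex{0,0} = 1
G(12) = mex{1,1} = 0
G(13) = mex{0,0} = 1
G(14) = mex{1,1} = 0
G(15) = mex{0,0} = 1
G(16) = mex{1,1} = 0
G(17) = mex{0,0} = 1
G(18) = mex{1,1} = 0
G(19) = mex{0,0} = 1
G(20) = mex{1,1} = 0
G(21) = mex{0,0} = 1
G(22) = mex{1,1} = 0
G(23) = mex{0,0} = 1
G(24) = mex{1,1} = 0
G(25) = mex{0,0} = 1
Pile A: G(25) = 1.
Pile B: G(19) = 1.
Combined Grundy value = 1 ⊕ 1 = 0.
A winning move leaves total XOR = 0, i.e. changes one component's Grundy value g to g ⊕ X where X is the current total.
Pile A: target g' = 1⊕0 = 1, but every legal move changes the Grundy value (mex property), so 0 moves.
Pile B: target g' = 1⊕0 = 1, but every legal move changes the Grundy value (mex property), so 0 moves.

0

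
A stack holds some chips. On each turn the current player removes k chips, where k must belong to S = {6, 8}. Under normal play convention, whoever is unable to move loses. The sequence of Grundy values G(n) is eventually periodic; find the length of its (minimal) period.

14

n :  0  1  2  3  4  5  6  7  8  9 10 11 12 13 14 15 16 17 18 19 20 21 22 23 24 25 26 27 28 29
G :  0  0  0  0  0  0  1  1  1  1  1  1  2  2  0  0  0  0  0  0  1  1  1  1  1  1  2  2  0  0
G(n+14) = G(n) holds for n = 0,…,7 (a full window of length max(S) = 8), so the sequence is purely periodic with period 14.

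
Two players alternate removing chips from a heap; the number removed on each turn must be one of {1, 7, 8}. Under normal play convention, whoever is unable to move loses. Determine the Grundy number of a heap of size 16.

G(0) = 0
G(1) = mex{0} = 1
G(2) = mex{1} = 0
G(3) = mex{0} = 1
G(4) = mex{1} = 0
G(5) = mex{0} = 1
G(6) = mex{1} = 0
G(7) = mex{0,0} = 1
G(8) = mex{1,1,0} = 2
G(9) = mex{2,0,1} = 3
G(10) = mex{3,1,0} = 2
G(11) = mex{2,0,1} = 3
G(12) = mex{3,1,0} = 2
G(13) = mex{2,0,1} = 3
G(14) = mex{3,1,0} = 2
G(15) = mex{2,2,1} = 0
G(16) = mex{0,3,2} = 1

1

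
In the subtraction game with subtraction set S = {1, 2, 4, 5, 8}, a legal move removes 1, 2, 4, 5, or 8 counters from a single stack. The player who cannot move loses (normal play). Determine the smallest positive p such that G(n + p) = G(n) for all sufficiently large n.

3

G(0) = 0
G(1) = mex{0} = 1
G(2) = mex{1,0} = 2
G(3) = mex{2,1} = 0
G(4) = mex{0,2,0} = 1
G(5) = mex{1,0,1,0} = 2
G(6) = mex{2,1,2,1} = 0
G(7) = mex{0,2,0,2} = 1
G(8) = mex{1,0,1,0,0} = 2
G(9) = mex{2,1,2,1,1} = 0
G(10) = mex{0,2,0,2,2} = 1
G(11) = mex{1,0,1,0,0} = 2
G(12) = mex{2,1,2,1,1} = 0
G(13) = mex{0,2,0,2,2} = 1
G(14) = mex{1,0,1,0,0} = 2
G(n+3) = G(n) holds for n = 0,…,7 (a full window of length max(S) = 8), so the sequence is purely periodic with period 3.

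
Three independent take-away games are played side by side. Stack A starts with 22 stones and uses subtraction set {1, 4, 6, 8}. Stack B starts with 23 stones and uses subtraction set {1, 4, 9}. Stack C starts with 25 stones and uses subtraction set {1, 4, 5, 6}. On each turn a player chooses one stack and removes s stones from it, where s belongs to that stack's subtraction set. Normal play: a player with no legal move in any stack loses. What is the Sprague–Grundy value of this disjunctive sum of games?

Stack A, S = {1, 4, 6, 8}:
n :  0  1  2  3  4  5  6  7  8  9 10 11 12 13 14 15 16 17 18 19 20 21 22
G :  0  1  0  1  2  0  1  0  1  2  3  2  0  1  0  1  2  0  1  0  1  2  3
G_A(22) = 3.
Stack B, S = {1, 4, 9}:
n :  0  1  2  3  4  5  6  7  8  9 10 11 12 13 14 15 16 17 18 19 20 21 22 23
G :  0  1  0  1  2  0  1  0  1  2  0  1  0  1  2  0  1  0  1  2  0  1  0  1
G_B(23) = 1.
Stack C, S = {1, 4, 5, 6}:
G(0) = 0
G(1) = mex{0} = 1
G(2) = mex{1} = 0
G(3) = mex{0} = 1
G(4) = mex{1,0} = 2
G(5) = mex{2,1,0} = 3
G(6) = mex{3,0,1,0} = 2
G(7) = mex{2,1,0,1} = 3
G(8) = mex{3,2,1,0} = 4
G(9) = mex{4,3,2,1} = 0
G(10) = mex{0,2,3,2} = 1
G(11) = mex{1,3,2,3} = 0
G(12) = mex{0,4,3,2} = 1
G(13) = mex{1,0,4,3} = 2
G(14) = mex{2,1,0,4} = 3
G(15) = mex{3,0,1,0} = 2
G(16) = mex{2,1,0,1} = 3
G(17) = mex{3,2,1,0} = 4
G(18) = mex{4,3,2,1} = 0
G(19) = mex{0,2,3,2} = 1
G(20) = mex{1,3,2,3} = 0
G(21) = mex{0,4,3,2} = 1
G(22) = mex{1,0,4,3} = 2
G(23) = mex{2,1,0,4} = 3
G(24) = mex{3,0,1,0} = 2
G(25) = mex{2,1,0,1} = 3
G_C(25) = 3.
Combined Grundy value = 3 ⊕ 1 ⊕ 3 = 1.

1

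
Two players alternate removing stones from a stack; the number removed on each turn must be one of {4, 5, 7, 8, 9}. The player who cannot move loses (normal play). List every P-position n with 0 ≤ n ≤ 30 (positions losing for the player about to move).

G(0) = 0
G(1) = mex{} = 0
G(2) = mex{} = 0
G(3) = mex{} = 0
G(4) = mex{0} = 1
G(5) = mex{0,0} = 1
G(6) = mex{0,0} = 1
G(7) = mex{0,0,0} = 1
G(8) = mex{1,0,0,0} = 2
G(9) = mex{1,1,0,0,0} = 2
G(10) = mex{1,1,0,0,0} = 2
G(11) = mex{1,1,1,0,0} = 2
G(12) = mex{2,1,1,1,0} = 3
G(13) = mex{2,2,1,1,1} = 0
G(14) = mex{2,2,1,1,1} = 0
G(15) = mex{2,2,2,1,1} = 0
G(16) = mex{3,2,2,2,1} = 0
G(17) = mex{0,3,2,2,2} = 1
G(18) = mex{0,0,2,2,2} = 1
G(19) = mex{0,0,3,2,2} = 1
G(20) = mex{0,0,0,3,2} = 1
G(21) = mex{1,0,0,0,3} = 2
G(22) = mex{1,1,0,0,0} = 2
G(23) = mex{1,1,0,0,0} = 2
G(24) = mex{1,1,1,0,0} = 2
G(25) = mex{2,1,1,1,0} = 3
G(26) = mex{2,2,1,1,1} = 0
G(27) = mex{2,2,1,1,1} = 0
G(28) = mex{2,2,2,1,1} = 0
G(29) = mex{3,2,2,2,1} = 0
G(30) = mex{0,3,2,2,2} = 1
P-positions are exactly the n with G(n) = 0.

0, 1, 2, 3, 13, 14, 15, 16, 26, 27, 28, 29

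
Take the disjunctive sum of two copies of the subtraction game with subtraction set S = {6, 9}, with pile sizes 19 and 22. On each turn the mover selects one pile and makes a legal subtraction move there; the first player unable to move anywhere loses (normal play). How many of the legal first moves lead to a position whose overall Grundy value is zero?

2

All piles use S = {6, 9}:
G(0) = 0
G(1) = mex{} = 0
G(2) = mex{} = 0
G(3) = mex{} = 0
G(4) = mex{} = 0
G(5) = mex{} = 0
G(6) = mex{0} = 1
G(7) = mex{0} = 1
G(8) = mex{0} = 1
G(9) = mex{0,0} = 1
G(10) = mex{0,0} = 1
G(11) = mex{0,0} = 1
G(12) = mex{1,0} = 2
G(13) = mex{1,0} = 2
G(14) = mex{1,0} = 2
G(15) = mex{1,1} = 0
G(16) = mex{1,1} = 0
G(17) = mex{1,1} = 0
G(18) = mex{2,1} = 0
G(19) = mex{2,1} = 0
G(20) = mex{2,1} = 0
G(21) = mex{0,2} = 1
G(22) = mex{0,2} = 1
Pile A: G(19) = 0.
Pile B: G(22) = 1.
Combined Grundy value = 0 ⊕ 1 = 1.
A winning move leaves total XOR = 0, i.e. changes one component's Grundy value g to g ⊕ X where X is the current total.
Pile A: need g' = 0⊕1 = 1. Options: 19−6→G=2, 19−9→G=1. Hits: 1.
Pile B: need g' = 1⊕1 = 0. Options: 22−6→G=0, 22−9→G=2. Hits: 1.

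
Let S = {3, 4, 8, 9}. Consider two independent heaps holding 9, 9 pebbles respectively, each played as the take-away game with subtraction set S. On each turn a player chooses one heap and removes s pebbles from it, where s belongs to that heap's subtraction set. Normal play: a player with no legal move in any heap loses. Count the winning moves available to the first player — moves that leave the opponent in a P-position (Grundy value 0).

All heaps use S = {3, 4, 8, 9}:
G(0) = 0
G(1) = mex{} = 0
G(2) = mex{} = 0
G(3) = mex{0} = 1
G(4) = mex{0,0} = 1
G(5) = mex{0,0} = 1
G(6) = mex{1,0} = 2
G(7) = mex{1,1} = 0
G(8) = mex{1,1,0} = 2
G(9) = mex{2,1,0,0} = 3
Heap A: G(9) = 3.
Heap B: G(9) = 3.
Combined Grundy value = 3 ⊕ 3 = 0.
A winning move leaves total XOR = 0, i.e. changes one component's Grundy value g to g ⊕ X where X is the current total.
Heap A: target g' = 3⊕0 = 3, but every legal move changes the Grundy value (mex property), so 0 moves.
Heap B: target g' = 3⊕0 = 3, but every legal move changes the Grundy value (mex property), so 0 moves.

0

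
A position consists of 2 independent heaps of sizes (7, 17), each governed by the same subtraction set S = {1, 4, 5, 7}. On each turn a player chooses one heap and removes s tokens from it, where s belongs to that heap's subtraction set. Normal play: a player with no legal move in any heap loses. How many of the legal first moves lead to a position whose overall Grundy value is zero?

All heaps use S = {1, 4, 5, 7}:
n :  0  1  2  3  4  5  6  7  8  9 10 11 12 13 14 15 16 17
G :  0  1  0  1  2  3  2  3  0  1  0  1  2  3  2  3  0  1
Heap A: G(7) = 3.
Heap B: G(17) = 1.
Combined Grundy value = 3 ⊕ 1 = 2.
A winning move leaves total XOR = 0, i.e. changes one component's Grundy value g to g ⊕ X where X is the current total.
Heap A: need g' = 3⊕2 = 1. Options: 7−1→G=2, 7−4→G=1, 7−5→G=0, 7−7→G=0. Hits: 1.
Heap B: need g' = 1⊕2 = 3. Options: 17−1→G=0, 17−4→G=3, 17−5→G=2, 17−7→G=0. Hits: 1.

2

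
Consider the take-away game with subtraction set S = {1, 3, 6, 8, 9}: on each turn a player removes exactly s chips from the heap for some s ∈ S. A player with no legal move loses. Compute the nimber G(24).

2

n :  0  1  2  3  4  5  6  7  8  9 10 11 12 13 14 15 16 17 18 19 20 21 22 23 24
G :  0  1  0  1  0  1  2  3  2  3  2  3  4  5  0  1  0  1  0  1  2  3  2  3  2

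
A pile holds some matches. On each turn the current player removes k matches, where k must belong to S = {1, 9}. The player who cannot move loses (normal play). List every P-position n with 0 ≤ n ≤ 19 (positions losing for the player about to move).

0, 2, 4, 6, 8, 10, 12, 14, 16, 18

n :  0  1  2  3  4  5  6  7  8  9 10 11 12 13 14 15 16 17 18 19
G :  0  1  0  1  0  1  0  1  0  1  0  1  0  1  0  1  0  1  0  1
P-positions are exactly the n with G(n) = 0.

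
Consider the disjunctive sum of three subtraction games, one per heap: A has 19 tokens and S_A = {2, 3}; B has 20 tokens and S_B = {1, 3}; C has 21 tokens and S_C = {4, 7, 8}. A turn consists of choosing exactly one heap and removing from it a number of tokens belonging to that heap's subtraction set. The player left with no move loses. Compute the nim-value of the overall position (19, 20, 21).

Heap A, S = {2, 3}:
G(0) = 0
G(1) = mex{} = 0
G(2) = mex{0} = 1
G(3) = mex{0,0} = 1
G(4) = mex{1,0} = 2
G(5) = mex{1,1} = 0
G(6) = mex{2,1} = 0
G(7) = mex{0,2} = 1
G(8) = mex{0,0} = 1
G(9) = mex{1,0} = 2
G(10) = mex{1,1} = 0
G(11) = mex{2,1} = 0
G(12) = mex{0,2} = 1
G(13) = mex{0,0} = 1
G(14) = mex{1,0} = 2
G(15) = mex{1,1} = 0
G(16) = mex{2,1} = 0
G(17) = mex{0,2} = 1
G(18) = mex{0,0} = 1
G(19) = mex{1,0} = 2
G_A(19) = 2.
Heap B, S = {1, 3}:
G(0) = 0
G(1) = mex{0} = 1
G(2) = mex{1} = 0
G(3) = mex{0,0} = 1
G(4) = mex{1,1} = 0
G(5) = mex{0,0} = 1
G(6) = mex{1,1} = 0
G(7) = mex{0,0} = 1
G(8) = mex{1,1} = 0
G(9) = mex{0,0} = 1
G(10) = mex{1,1} = 0
G(11) = mex{0,0} = 1
G(12) = mex{1,1} = 0
G(13) = mex{0,0} = 1
G(14) = mex{1,1} = 0
G(15) = mex{0,0} = 1
G(16) = mex{1,1} = 0
G(17) = mex{0,0} = 1
G(18) = mex{1,1} = 0
G(19) = mex{0,0} = 1
G(20) = mex{1,1} = 0
G_B(20) = 0.
Heap C, S = {4, 7, 8}:
G(0) = 0
G(1) = mex{} = 0
G(2) = mex{} = 0
G(3) = mex{} = 0
G(4) = mex{0} = 1
G(5) = mex{0} = 1
G(6) = mex{0} = 1
G(7) = mex{0,0} = 1
G(8) = mex{1,0,0} = 2
G(9) = mex{1,0,0} = 2
G(10) = mex{1,0,0} = 2
G(11) = mex{1,1,0} = 2
G(12) = mex{2,1,1} = 0
G(13) = mex{2,1,1} = 0
G(14) = mex{2,1,1} = 0
G(15) = mex{2,2,1} = 0
G(16) = mex{0,2,2} = 1
G(17) = mex{0,2,2} = 1
G(18) = mex{0,2,2} = 1
G(19) = mex{0,0,2} = 1
G(20) = mex{1,0,0} = 2
G(21) = mex{1,0,0} = 2
G_C(21) = 2.
Combined Grundy value = 2 ⊕ 0 ⊕ 2 = 0.

0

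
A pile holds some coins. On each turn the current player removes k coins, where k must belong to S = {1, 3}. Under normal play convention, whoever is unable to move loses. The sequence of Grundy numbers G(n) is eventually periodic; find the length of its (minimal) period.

G(0) = 0
G(1) = mex{0} = 1
G(2) = mex{1} = 0
G(3) = mex{0,0} = 1
G(4) = mex{1,1} = 0
G(5) = mex{0,0} = 1
G(6) = mex{1,1} = 0
G(7) = mex{0,0} = 1
G(8) = mex{1,1} = 0
G(9) = mex{0,0} = 1
G(10) = mex{1,1} = 0
G(11) = mex{0,0} = 1
G(12) = mex{1,1} = 0
G(13) = mex{0,0} = 1
G(14) = mex{1,1} = 0
G(n+2) = G(n) holds for n = 0,…,2 (a full window of length max(S) = 3), so the sequence is purely periodic with period 2.

2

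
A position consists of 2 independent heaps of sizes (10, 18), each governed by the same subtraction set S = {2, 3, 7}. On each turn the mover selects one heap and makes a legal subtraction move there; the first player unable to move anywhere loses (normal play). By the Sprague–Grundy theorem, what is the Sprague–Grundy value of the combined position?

All heaps use S = {2, 3, 7}:
n :  0  1  2  3  4  5  6  7  8  9 10 11 12 13 14 15 16 17 18
G :  0  0  1  1  2  0  0  1  1  2  0  0  1  1  2  0  0  1  1
Heap A: G(10) = 0.
Heap B: G(18) = 1.
Combined Grundy value = 0 ⊕ 1 = 1.

1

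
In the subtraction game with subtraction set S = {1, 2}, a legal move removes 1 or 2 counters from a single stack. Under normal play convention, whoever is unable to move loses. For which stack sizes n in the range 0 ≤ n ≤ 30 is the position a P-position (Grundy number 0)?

0, 3, 6, 9, 12, 15, 18, 21, 24, 27, 30

n :  0  1  2  3  4  5  6  7  8  9 10 11 12 13 14 15 16 17 18 19 20 21 22 23 24 25 26 27 28 29 30
G :  0  1  2  0  1  2  0  1  2  0  1  2  0  1  2  0  1  2  0  1  2  0  1  2  0  1  2  0  1  2  0
P-positions are exactly the n with G(n) = 0.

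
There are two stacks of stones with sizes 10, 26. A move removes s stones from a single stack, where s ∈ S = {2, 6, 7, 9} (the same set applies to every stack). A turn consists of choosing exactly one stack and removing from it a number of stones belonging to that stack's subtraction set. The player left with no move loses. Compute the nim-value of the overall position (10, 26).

All stacks use S = {2, 6, 7, 9}:
G(0) = 0
G(1) = mex{} = 0
G(2) = mex{0} = 1
G(3) = mex{0} = 1
G(4) = mex{1} = 0
G(5) = mex{1} = 0
G(6) = mex{0,0} = 1
G(7) = mex{0,0,0} = 1
G(8) = mex{1,1,0} = 2
G(9) = mex{1,1,1,0} = 2
G(10) = mex{2,0,1,0} = 3
G(11) = mex{2,0,0,1} = 3
G(12) = mex{3,1,0,1} = 2
G(13) = mex{3,1,1,0} = 2
G(14) = mex{2,2,1,0} = 3
G(15) = mex{2,2,2,1} = 0
G(16) = mex{3,3,2,1} = 0
G(17) = mex{0,3,3,2} = 1
G(18) = mex{0,2,3,2} = 1
G(19) = mex{1,2,2,3} = 0
G(20) = mex{1,3,2,3} = 0
G(21) = mex{0,0,3,2} = 1
G(22) = mex{0,0,0,2} = 1
G(23) = mex{1,1,0,3} = 2
G(24) = mex{1,1,1,0} = 2
G(25) = mex{2,0,1,0} = 3
G(26) = mex{2,0,0,1} = 3
Stack A: G(10) = 3.
Stack B: G(26) = 3.
Combined Grundy value = 3 ⊕ 3 = 0.

0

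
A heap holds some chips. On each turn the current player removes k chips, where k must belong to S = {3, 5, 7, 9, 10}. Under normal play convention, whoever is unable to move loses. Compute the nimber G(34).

2

n :  0  1  2  3  4  5  6  7  8  9 10 11 12 13 14 15 16 17 18 19 20 21 22 23 24 25 26 27 28 29 30 31 32 33 34
G :  0  0  0  1  1  1  2  2  2  3  3  3  4  0  0  0  1  1  1  2  2  2  3  3  3  4  0  0  0  1  1  1  2  2  2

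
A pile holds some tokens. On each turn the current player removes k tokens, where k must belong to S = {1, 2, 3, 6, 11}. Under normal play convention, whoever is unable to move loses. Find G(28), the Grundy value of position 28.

G(0) = 0
G(1) = mex{0} = 1
G(2) = mex{1,0} = 2
G(3) = mex{2,1,0} = 3
G(4) = mex{3,2,1} = 0
G(5) = mex{0,3,2} = 1
G(6) = mex{1,0,3,0} = 2
G(7) = mex{2,1,0,1} = 3
G(8) = mex{3,2,1,2} = 0
G(9) = mex{0,3,2,3} = 1
G(10) = mex{1,0,3,0} = 2
G(11) = mex{2,1,0,1,0} = 3
G(12) = mex{3,2,1,2,1} = 0
G(13) = mex{0,3,2,3,2} = 1
G(14) = mex{1,0,3,0,3} = 2
G(15) = mex{2,1,0,1,0} = 3
G(16) = mex{3,2,1,2,1} = 0
G(17) = mex{0,3,2,3,2} = 1
G(18) = mex{1,0,3,0,3} = 2
G(19) = mex{2,1,0,1,0} = 3
G(20) = mex{3,2,1,2,1} = 0
G(21) = mex{0,3,2,3,2} = 1
G(22) = mex{1,0,3,0,3} = 2
G(23) = mex{2,1,0,1,0} = 3
G(24) = mex{3,2,1,2,1} = 0
G(25) = mex{0,3,2,3,2} = 1
G(26) = mex{1,0,3,0,3} = 2
G(27) = mex{2,1,0,1,0} = 3
G(28) = mex{3,2,1,2,1} = 0

0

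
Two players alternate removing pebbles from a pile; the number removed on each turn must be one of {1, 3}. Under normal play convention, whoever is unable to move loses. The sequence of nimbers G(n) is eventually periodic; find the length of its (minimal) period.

G(0) = 0
G(1) = mex{0} = 1
G(2) = mex{1} = 0
G(3) = mex{0,0} = 1
G(4) = mex{1,1} = 0
G(5) = mex{0,0} = 1
G(6) = mex{1,1} = 0
G(7) = mex{0,0} = 1
G(8) = mex{1,1} = 0
G(9) = mex{0,0} = 1
G(10) = mex{1,1} = 0
G(11) = mex{0,0} = 1
G(12) = mex{1,1} = 0
G(13) = mex{0,0} = 1
G(14) = mex{1,1} = 0
G(n+2) = G(n) holds for n = 0,…,2 (a full window of length max(S) = 3), so the sequence is purely periodic with period 2.

2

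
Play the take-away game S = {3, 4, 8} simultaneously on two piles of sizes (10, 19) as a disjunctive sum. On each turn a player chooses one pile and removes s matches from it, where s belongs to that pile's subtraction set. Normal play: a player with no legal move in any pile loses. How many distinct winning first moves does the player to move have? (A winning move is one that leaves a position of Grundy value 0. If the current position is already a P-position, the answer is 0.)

All piles use S = {3, 4, 8}:
n :  0  1  2  3  4  5  6  7  8  9 10 11 12 13 14 15 16 17 18 19
G :  0  0  0  1  1  1  2  0  2  3  1  3  0  0  0  1  1  1  2  0
Pile A: G(10) = 1.
Pile B: G(19) = 0.
Combined Grundy value = 1 ⊕ 0 = 1.
A winning move leaves total XOR = 0, i.e. changes one component's Grundy value g to g ⊕ X where X is the current total.
Pile A: need g' = 1⊕1 = 0. Options: 10−3→G=0, 10−4→G=2, 10−8→G=0. Hits: 2.
Pile B: need g' = 0⊕1 = 1. Options: 19−3→G=1, 19−4→G=1, 19−8→G=3. Hits: 2.

4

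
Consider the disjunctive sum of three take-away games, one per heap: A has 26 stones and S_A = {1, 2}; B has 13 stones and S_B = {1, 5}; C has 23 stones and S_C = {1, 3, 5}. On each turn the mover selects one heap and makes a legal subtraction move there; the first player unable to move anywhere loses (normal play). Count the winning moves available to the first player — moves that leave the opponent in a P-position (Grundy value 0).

1

Heap A, S = {1, 2}:
n :  0  1  2  3  4  5  6  7  8  9 10 11 12 13 14 15 16 17 18 19 20 21 22 23 24 25 26
G :  0  1  2  0  1  2  0  1  2  0  1  2  0  1  2  0  1  2  0  1  2  0  1  2  0  1  2
G_A(26) = 2.
Heap B, S = {1, 5}:
G(0) = 0
G(1) = mex{0} = 1
G(2) = mex{1} = 0
G(3) = mex{0} = 1
G(4) = mex{1} = 0
G(5) = mex{0,0} = 1
G(6) = mex{1,1} = 0
G(7) = mex{0,0} = 1
G(8) = mex{1,1} = 0
G(9) = mex{0,0} = 1
G(10) = mex{1,1} = 0
G(11) = mex{0,0} = 1
G(12) = mex{1,1} = 0
G(13) = mex{0,0} = 1
G_B(13) = 1.
Heap C, S = {1, 3, 5}:
n :  0  1  2  3  4  5  6  7  8  9 10 11 12 13 14 15 16 17 18 19 20 21 22 23
G :  0  1  0  1  0  1  0  1  0  1  0  1  0  1  0  1  0  1  0  1  0  1  0  1
G_C(23) = 1.
Combined Grundy value = 2 ⊕ 1 ⊕ 1 = 2.
A winning move leaves total XOR = 0, i.e. changes one component's Grundy value g to g ⊕ X where X is the current total.
Heap A: need g' = 2⊕2 = 0. Options: 26−1→G=1, 26−2→G=0. Hits: 1.
Heap B: need g' = 1⊕2 = 3. Options: 13−1→G=0, 13−5→G=0. Hits: 0.
Heap C: need g' = 1⊕2 = 3. Options: 23−1→G=0, 23−3→G=0, 23−5→G=0. Hits: 0.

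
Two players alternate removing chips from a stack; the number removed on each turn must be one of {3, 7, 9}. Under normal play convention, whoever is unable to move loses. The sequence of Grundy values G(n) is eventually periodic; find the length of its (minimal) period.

n :  0  1  2  3  4  5  6  7  8  9 10 11 12 13 14 15 16 17 18 19 20 21 22 23 24 25 26
G :  0  0  0  1  1  1  0  2  2  1  3  3  0  2  0  1  0  1  0  1  0  1  0  1  0  1  0
From n = 14 onward G(n+2) = G(n); since this holds over max(S) = 9 consecutive positions the period is 2 (pre-period 14).

2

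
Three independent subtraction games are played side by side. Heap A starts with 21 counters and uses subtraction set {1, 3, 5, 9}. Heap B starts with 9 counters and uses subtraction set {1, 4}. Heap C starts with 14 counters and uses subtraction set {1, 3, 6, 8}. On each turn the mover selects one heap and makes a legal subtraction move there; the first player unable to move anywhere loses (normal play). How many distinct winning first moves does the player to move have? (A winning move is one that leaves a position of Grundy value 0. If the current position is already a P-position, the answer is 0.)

Heap A, S = {1, 3, 5, 9}:
n :  0  1  2  3  4  5  6  7  8  9 10 11 12 13 14 15 16 17 18 19 20 21
G :  0  1  0  1  0  1  0  1  0  1  0  1  0  1  0  1  0  1  0  1  0  1
G_A(21) = 1.
Heap B, S = {1, 4}:
n : 0 1 2 3 4 5 6 7 8 9
G : 0 1 0 1 2 0 1 0 1 2
G_B(9) = 2.
Heap C, S = {1, 3, 6, 8}:
G(0) = 0
G(1) = mex{0} = 1
G(2) = mex{1} = 0
G(3) = mex{0,0} = 1
G(4) = mex{1,1} = 0
G(5) = mex{0,0} = 1
G(6) = mex{1,1,0} = 2
G(7) = mex{2,0,1} = 3
G(8) = mex{3,1,0,0} = 2
G(9) = mex{2,2,1,1} = 0
G(10) = mex{0,3,0,0} = 1
G(11) = mex{1,2,1,1} = 0
G(12) = mex{0,0,2,0} = 1
G(13) = mex{1,1,3,1} = 0
G(14) = mex{0,0,2,2} = 1
G_C(14) = 1.
Combined Grundy value = 1 ⊕ 2 ⊕ 1 = 2.
A winning move leaves total XOR = 0, i.e. changes one component's Grundy value g to g ⊕ X where X is the current total.
Heap A: need g' = 1⊕2 = 3. Options: 21−1→G=0, 21−3→G=0, 21−5→G=0, 21−9→G=0. Hits: 0.
Heap B: need g' = 2⊕2 = 0. Options: 9−1→G=1, 9−4→G=0. Hits: 1.
Heap C: need g' = 1⊕2 = 3. Options: 14−1→G=0, 14−3→G=0, 14−6→G=2, 14−8→G=2. Hits: 0.

1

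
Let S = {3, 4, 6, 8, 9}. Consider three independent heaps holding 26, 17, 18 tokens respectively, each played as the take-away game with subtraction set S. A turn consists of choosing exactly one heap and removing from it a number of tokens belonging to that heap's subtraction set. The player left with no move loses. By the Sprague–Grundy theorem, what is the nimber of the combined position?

All heaps use S = {3, 4, 6, 8, 9}:
n :  0  1  2  3  4  5  6  7  8  9 10 11 12 13 14 15 16 17 18 19 20 21 22 23 24 25 26
G :  0  0  0  1  1  1  2  2  2  3  3  3  0  0  0  1  1  1  2  2  2  3  3  3  0  0  0
Heap A: G(26) = 0.
Heap B: G(17) = 1.
Heap C: G(18) = 2.
Combined Grundy value = 0 ⊕ 1 ⊕ 2 = 3.

3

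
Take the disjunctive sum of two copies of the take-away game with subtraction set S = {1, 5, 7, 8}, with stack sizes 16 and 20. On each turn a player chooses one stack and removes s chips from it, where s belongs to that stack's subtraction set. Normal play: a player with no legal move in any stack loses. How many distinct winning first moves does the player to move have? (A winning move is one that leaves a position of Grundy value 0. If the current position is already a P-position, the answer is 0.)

All stacks use S = {1, 5, 7, 8}:
n :  0  1  2  3  4  5  6  7  8  9 10 11 12 13 14 15 16 17 18 19 20
G :  0  1  0  1  0  1  0  1  2  3  2  3  2  3  2  0  1  0  1  0  1
Stack A: G(16) = 1.
Stack B: G(20) = 1.
Combined Grundy value = 1 ⊕ 1 = 0.
A winning move leaves total XOR = 0, i.e. changes one component's Grundy value g to g ⊕ X where X is the current total.
Stack A: target g' = 1⊕0 = 1, but every legal move changes the Grundy value (mex property), so 0 moves.
Stack B: target g' = 1⊕0 = 1, but every legal move changes the Grundy value (mex property), so 0 moves.

0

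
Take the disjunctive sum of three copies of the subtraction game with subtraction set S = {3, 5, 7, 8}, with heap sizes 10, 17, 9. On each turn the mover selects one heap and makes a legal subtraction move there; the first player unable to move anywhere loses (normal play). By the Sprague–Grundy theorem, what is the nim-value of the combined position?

All heaps use S = {3, 5, 7, 8}:
n :  0  1  2  3  4  5  6  7  8  9 10 11 12 13 14 15 16 17
G :  0  0  0  1  1  1  2  2  2  3  3  0  0  0  1  1  1  2
Heap A: G(10) = 3.
Heap B: G(17) = 2.
Heap C: G(9) = 3.
Combined Grundy value = 3 ⊕ 2 ⊕ 3 = 2.

2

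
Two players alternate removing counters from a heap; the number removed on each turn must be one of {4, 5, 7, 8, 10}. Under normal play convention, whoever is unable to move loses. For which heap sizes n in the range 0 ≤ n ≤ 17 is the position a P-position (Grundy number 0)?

n :  0  1  2  3  4  5  6  7  8  9 10 11 12 13 14 15 16 17
G :  0  0  0  0  1  1  1  1  2  2  2  2  3  3  0  0  0  0
P-positions are exactly the n with G(n) = 0.

0, 1, 2, 3, 14, 15, 16, 17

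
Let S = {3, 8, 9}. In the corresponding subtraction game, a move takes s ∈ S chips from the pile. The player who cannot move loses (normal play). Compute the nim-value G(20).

n :  0  1  2  3  4  5  6  7  8  9 10 11 12 13 14 15 16 17 18 19 20
G :  0  0  0  1  1  1  0  0  2  1  1  3  0  0  2  1  1  0  0  0  1

1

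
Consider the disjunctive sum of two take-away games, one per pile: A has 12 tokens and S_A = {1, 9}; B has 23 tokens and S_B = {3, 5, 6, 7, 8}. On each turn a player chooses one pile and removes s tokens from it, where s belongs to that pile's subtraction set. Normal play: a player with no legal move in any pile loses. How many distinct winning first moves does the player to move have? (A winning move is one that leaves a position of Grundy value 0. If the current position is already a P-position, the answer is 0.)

0

Pile A, S = {1, 9}:
G(0) = 0
G(1) = mex{0} = 1
G(2) = mex{1} = 0
G(3) = mex{0} = 1
G(4) = mex{1} = 0
G(5) = mex{0} = 1
G(6) = mex{1} = 0
G(7) = mex{0} = 1
G(8) = mex{1} = 0
G(9) = mex{0,0} = 1
G(10) = mex{1,1} = 0
G(11) = mex{0,0} = 1
G(12) = mex{1,1} = 0
G_A(12) = 0.
Pile B, S = {3, 5, 6, 7, 8}:
G(0) = 0
G(1) = mex{} = 0
G(2) = mex{} = 0
G(3) = mex{0} = 1
G(4) = mex{0} = 1
G(5) = mex{0,0} = 1
G(6) = mex{1,0,0} = 2
G(7) = mex{1,0,0,0} = 2
G(8) = mex{1,1,0,0,0} = 2
G(9) = mex{2,1,1,0,0} = 3
G(10) = mex{2,1,1,1,0} = 3
G(11) = mex{2,2,1,1,1} = 0
G(12) = mex{3,2,2,1,1} = 0
G(13) = mex{3,2,2,2,1} = 0
G(14) = mex{0,3,2,2,2} = 1
G(15) = mex{0,3,3,2,2} = 1
G(16) = mex{0,0,3,3,2} = 1
G(17) = mex{1,0,0,3,3} = 2
G(18) = mex{1,0,0,0,3} = 2
G(19) = mex{1,1,0,0,0} = 2
G(20) = mex{2,1,1,0,0} = 3
G(21) = mex{2,1,1,1,0} = 3
G(22) = mex{2,2,1,1,1} = 0
G(23) = mex{3,2,2,1,1} = 0
G_B(23) = 0.
Combined Grundy value = 0 ⊕ 0 = 0.
A winning move leaves total XOR = 0, i.e. changes one component's Grundy value g to g ⊕ X where X is the current total.
Pile A: target g' = 0⊕0 = 0, but every legal move changes the Grundy value (mex property), so 0 moves.
Pile B: target g' = 0⊕0 = 0, but every legal move changes the Grundy value (mex property), so 0 moves.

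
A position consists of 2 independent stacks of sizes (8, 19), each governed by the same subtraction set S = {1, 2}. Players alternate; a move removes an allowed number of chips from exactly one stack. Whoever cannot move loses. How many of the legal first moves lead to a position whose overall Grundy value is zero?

2

All stacks use S = {1, 2}:
n :  0  1  2  3  4  5  6  7  8  9 10 11 12 13 14 15 16 17 18 19
G :  0  1  2  0  1  2  0  1  2  0  1  2  0  1  2  0  1  2  0  1
Stack A: G(8) = 2.
Stack B: G(19) = 1.
Combined Grundy value = 2 ⊕ 1 = 3.
A winning move leaves total XOR = 0, i.e. changes one component's Grundy value g to g ⊕ X where X is the current total.
Stack A: need g' = 2⊕3 = 1. Options: 8−1→G=1, 8−2→G=0. Hits: 1.
Stack B: need g' = 1⊕3 = 2. Options: 19−1→G=0, 19−2→G=2. Hits: 1.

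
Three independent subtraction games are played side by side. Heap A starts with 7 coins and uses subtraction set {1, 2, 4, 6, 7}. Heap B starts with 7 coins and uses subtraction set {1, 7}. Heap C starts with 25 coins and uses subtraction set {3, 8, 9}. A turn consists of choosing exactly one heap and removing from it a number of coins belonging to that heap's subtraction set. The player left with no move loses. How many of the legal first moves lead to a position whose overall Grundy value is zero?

Heap A, S = {1, 2, 4, 6, 7}:
n : 0 1 2 3 4 5 6 7
G : 0 1 2 0 1 2 3 4
G_A(7) = 4.
Heap B, S = {1, 7}:
n : 0 1 2 3 4 5 6 7
G : 0 1 0 1 0 1 0 1
G_B(7) = 1.
Heap C, S = {3, 8, 9}:
G(0) = 0
G(1) = mex{} = 0
G(2) = mex{} = 0
G(3) = mex{0} = 1
G(4) = mex{0} = 1
G(5) = mex{0} = 1
G(6) = mex{1} = 0
G(7) = mex{1} = 0
G(8) = mex{1,0} = 2
G(9) = mex{0,0,0} = 1
G(10) = mex{0,0,0} = 1
G(11) = mex{2,1,0} = 3
G(12) = mex{1,1,1} = 0
G(13) = mex{1,1,1} = 0
G(14) = mex{3,0,1} = 2
G(15) = mex{0,0,0} = 1
G(16) = mex{0,2,0} = 1
G(17) = mex{2,1,2} = 0
G(18) = mex{1,1,1} = 0
G(19) = mex{1,3,1} = 0
G(20) = mex{0,0,3} = 1
G(21) = mex{0,0,0} = 1
G(22) = mex{0,2,0} = 1
G(23) = mex{1,1,2} = 0
G(24) = mex{1,1,1} = 0
G(25) = mex{1,0,1} = 2
G_C(25) = 2.
Combined Grundy value = 4 ⊕ 1 ⊕ 2 = 7.
A winning move leaves total XOR = 0, i.e. changes one component's Grundy value g to g ⊕ X where X is the current total.
Heap A: need g' = 4⊕7 = 3. Options: 7−1→G=3, 7−2→G=2, 7−4→G=0, 7−6→G=1, 7−7→G=0. Hits: 1.
Heap B: need g' = 1⊕7 = 6. Options: 7−1→G=0, 7−7→G=0. Hits: 0.
Heap C: need g' = 2⊕7 = 5. Options: 25−3→G=1, 25−8→G=0, 25−9→G=1. Hits: 0.

1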